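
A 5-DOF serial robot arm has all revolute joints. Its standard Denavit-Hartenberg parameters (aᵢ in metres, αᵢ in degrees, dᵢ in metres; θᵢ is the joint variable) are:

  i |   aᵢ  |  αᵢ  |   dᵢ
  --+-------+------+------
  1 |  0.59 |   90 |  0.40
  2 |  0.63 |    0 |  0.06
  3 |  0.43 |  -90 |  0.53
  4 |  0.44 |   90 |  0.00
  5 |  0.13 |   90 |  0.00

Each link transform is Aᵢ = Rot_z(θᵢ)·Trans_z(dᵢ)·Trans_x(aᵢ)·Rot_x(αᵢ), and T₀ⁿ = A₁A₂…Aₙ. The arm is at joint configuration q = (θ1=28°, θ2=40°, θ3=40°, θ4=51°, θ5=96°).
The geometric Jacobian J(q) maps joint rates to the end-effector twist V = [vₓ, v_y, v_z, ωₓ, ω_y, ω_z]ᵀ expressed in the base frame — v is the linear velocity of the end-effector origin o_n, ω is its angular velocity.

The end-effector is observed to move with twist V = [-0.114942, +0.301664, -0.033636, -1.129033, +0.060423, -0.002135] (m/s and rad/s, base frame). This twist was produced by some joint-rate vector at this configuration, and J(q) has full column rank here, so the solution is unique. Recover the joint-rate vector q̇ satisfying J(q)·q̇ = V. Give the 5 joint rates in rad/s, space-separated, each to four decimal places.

0.0370 0.5200 -0.9360 0.9470 -0.2660

o_n = [1.0631, 0.2724, 1.5151]
J₁: ẑ×o_n = [-0.2724, 1.0631, 0.0000], ω = ẑ
J2: z=[0.4695, -0.8829, 0.0000] o=[0.5209, 0.2770, 0.4000] → [-0.9846, -0.5235, 0.4766, 0.4695, -0.8829, 0.0000]
J3: z=[0.4695, -0.8829, 0.0000] o=[0.9752, 0.4506, 0.8050] → [-0.6271, -0.3334, -0.0061, 0.4695, -0.8829, 0.0000]
J4: z=[-0.8695, -0.4623, 0.1736] o=[1.2900, 0.0177, 1.2284] → [-0.1768, 0.2099, -0.3263, -0.8695, -0.4623, 0.1736]
J5: z=[0.4146, -0.4923, 0.7653] o=[1.1719, 0.3422, 1.5011] → [0.0465, -0.0891, -0.0825, 0.4146, -0.4923, 0.7653]
q̇ = J⁺·V = [0.0370, 0.5200, -0.9360, 0.9470, -0.2660]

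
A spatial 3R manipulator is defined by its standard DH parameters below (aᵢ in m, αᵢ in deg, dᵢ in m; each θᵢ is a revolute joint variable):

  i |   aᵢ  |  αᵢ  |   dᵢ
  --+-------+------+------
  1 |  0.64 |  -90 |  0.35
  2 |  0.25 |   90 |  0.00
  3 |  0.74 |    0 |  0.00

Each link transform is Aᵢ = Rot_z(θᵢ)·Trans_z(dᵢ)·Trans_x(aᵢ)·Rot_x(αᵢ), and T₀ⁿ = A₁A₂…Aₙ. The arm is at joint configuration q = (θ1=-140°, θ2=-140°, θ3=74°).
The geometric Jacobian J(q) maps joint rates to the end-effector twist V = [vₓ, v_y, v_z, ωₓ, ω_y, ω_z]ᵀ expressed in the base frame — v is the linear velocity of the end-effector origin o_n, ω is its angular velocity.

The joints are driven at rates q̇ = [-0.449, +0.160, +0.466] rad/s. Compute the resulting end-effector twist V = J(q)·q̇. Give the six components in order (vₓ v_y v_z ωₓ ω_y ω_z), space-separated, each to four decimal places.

-0.4982 -0.3708 -0.1574 0.3323 0.0700 -0.8060

o_n = [0.2334, -0.7328, 0.6418]
J₁: ẑ×o_n = [0.7328, 0.2334, -0.0000], ω = ẑ
J2: z=[0.6428, -0.7660, 0.0000] o=[-0.4903, -0.4114, 0.3500] → [-0.2235, -0.1876, 0.3478, 0.6428, -0.7660, 0.0000]
J3: z=[0.4924, 0.4132, -0.7660] o=[-0.3436, -0.2883, 0.5107] → [-0.2863, -0.5065, -0.4572, 0.4924, 0.4132, -0.7660]
V = J·q̇ = [-0.4982, -0.3708, -0.1574, 0.3323, 0.0700, -0.8060]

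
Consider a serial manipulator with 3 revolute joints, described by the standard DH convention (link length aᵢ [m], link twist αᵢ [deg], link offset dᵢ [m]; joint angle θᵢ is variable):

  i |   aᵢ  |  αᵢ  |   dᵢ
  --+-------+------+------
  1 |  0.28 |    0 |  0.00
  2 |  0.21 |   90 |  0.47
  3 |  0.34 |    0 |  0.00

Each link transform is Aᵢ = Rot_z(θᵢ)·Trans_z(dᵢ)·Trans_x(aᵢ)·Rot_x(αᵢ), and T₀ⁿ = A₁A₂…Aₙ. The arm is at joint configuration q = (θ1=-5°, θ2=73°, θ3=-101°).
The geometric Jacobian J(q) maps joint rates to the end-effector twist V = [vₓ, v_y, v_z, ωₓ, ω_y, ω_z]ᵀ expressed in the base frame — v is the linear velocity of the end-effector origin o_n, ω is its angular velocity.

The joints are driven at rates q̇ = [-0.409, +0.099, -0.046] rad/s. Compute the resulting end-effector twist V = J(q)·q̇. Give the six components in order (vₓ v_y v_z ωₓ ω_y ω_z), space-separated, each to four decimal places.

o_n = [0.3333, 0.1102, 0.1362]
J₁: ẑ×o_n = [-0.1102, 0.3333, 0.0000], ω = ẑ
J2: z=[0.0000, 0.0000, 1.0000] o=[0.2789, -0.0244, 0.0000] → [-0.1346, 0.0544, 0.0000, 0.0000, 0.0000, 1.0000]
J3: z=[0.9272, -0.3746, 0.0000] o=[0.3576, 0.1703, 0.4700] → [0.1250, 0.3095, -0.0649, 0.9272, -0.3746, 0.0000]
V = J·q̇ = [0.0260, -0.1452, 0.0030, -0.0427, 0.0172, -0.3100]

0.0260 -0.1452 0.0030 -0.0427 0.0172 -0.3100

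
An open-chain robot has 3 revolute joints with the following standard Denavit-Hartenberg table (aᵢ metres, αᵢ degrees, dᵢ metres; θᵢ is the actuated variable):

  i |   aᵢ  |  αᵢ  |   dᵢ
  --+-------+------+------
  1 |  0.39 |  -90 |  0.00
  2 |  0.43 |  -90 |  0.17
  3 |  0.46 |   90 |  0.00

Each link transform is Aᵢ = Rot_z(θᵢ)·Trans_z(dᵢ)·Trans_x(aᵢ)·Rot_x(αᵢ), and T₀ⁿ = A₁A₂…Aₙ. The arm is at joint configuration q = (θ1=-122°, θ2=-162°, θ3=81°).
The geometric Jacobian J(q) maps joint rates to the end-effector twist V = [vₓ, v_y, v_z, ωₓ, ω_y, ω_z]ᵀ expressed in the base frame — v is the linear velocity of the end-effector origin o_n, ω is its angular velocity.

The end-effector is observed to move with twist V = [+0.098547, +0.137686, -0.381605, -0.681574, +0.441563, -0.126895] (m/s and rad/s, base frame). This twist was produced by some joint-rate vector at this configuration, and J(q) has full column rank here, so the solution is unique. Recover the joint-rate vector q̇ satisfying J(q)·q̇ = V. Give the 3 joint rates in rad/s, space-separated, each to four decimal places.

o_n = [-0.1948, 0.2248, 0.1551]
J₁: ẑ×o_n = [-0.2248, -0.1948, 0.0000], ω = ẑ
J2: z=[0.8480, -0.5299, 0.0000] o=[-0.2067, -0.3307, 0.0000] → [-0.0822, -0.1315, 0.4774, 0.8480, -0.5299, 0.0000]
J3: z=[-0.1638, -0.2621, 0.9511] o=[0.1542, -0.0740, 0.1329] → [-0.2900, -0.3283, -0.1404, -0.1638, -0.2621, 0.9511]
q̇ = J⁺·V = [-0.0860, -0.8120, -0.0430]

-0.0860 -0.8120 -0.0430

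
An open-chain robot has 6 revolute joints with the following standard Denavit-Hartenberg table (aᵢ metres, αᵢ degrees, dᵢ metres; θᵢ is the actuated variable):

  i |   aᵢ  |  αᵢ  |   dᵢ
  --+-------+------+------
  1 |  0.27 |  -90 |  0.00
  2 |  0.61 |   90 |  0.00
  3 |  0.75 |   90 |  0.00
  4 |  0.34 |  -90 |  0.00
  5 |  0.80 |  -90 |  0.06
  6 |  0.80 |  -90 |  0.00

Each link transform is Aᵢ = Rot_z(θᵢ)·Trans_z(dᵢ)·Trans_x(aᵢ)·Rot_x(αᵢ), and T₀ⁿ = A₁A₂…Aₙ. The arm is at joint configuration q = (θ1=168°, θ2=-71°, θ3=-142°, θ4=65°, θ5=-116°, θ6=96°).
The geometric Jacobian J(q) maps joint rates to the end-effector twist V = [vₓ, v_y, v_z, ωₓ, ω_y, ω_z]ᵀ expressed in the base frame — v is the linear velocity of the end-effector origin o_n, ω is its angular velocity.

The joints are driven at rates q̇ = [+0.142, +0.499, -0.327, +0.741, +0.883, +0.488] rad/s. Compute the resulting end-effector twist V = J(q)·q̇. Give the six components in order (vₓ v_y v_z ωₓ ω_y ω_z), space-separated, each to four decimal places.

1.6250 -0.5246 -0.0373 0.1044 -1.6887 0.1887

o_n = [-0.1624, 0.4144, -0.9553]
J₁: ẑ×o_n = [-0.4144, -0.1624, 0.0000], ω = ẑ
J2: z=[-0.2079, -0.9781, 0.0000] o=[-0.2641, 0.0561, 0.0000] → [0.9344, -0.1986, 0.0250, -0.2079, -0.9781, 0.0000]
J3: z=[0.9249, -0.1966, 0.3256] o=[-0.4584, 0.0974, 0.5768] → [0.1980, 1.5133, 0.3513, 0.9249, -0.1966, 0.3256]
J4: z=[0.0322, -0.8125, -0.5821] o=[-0.1741, 0.5091, 0.0180] → [0.7356, 0.0245, 0.0065, 0.0322, -0.8125, -0.5821]
J5: z=[0.0474, -0.5805, 0.8129] o=[0.1653, 0.5274, 0.0112] → [0.6529, -0.2205, -0.1956, 0.0474, -0.5805, 0.8129]
J6: z=[0.9114, -0.3078, -0.2730] o=[-0.1588, -0.1105, -0.3516] → [0.3291, 0.5512, 0.4773, 0.9114, -0.3078, -0.2730]
V = J·q̇ = [1.6250, -0.5246, -0.0373, 0.1044, -1.6887, 0.1887]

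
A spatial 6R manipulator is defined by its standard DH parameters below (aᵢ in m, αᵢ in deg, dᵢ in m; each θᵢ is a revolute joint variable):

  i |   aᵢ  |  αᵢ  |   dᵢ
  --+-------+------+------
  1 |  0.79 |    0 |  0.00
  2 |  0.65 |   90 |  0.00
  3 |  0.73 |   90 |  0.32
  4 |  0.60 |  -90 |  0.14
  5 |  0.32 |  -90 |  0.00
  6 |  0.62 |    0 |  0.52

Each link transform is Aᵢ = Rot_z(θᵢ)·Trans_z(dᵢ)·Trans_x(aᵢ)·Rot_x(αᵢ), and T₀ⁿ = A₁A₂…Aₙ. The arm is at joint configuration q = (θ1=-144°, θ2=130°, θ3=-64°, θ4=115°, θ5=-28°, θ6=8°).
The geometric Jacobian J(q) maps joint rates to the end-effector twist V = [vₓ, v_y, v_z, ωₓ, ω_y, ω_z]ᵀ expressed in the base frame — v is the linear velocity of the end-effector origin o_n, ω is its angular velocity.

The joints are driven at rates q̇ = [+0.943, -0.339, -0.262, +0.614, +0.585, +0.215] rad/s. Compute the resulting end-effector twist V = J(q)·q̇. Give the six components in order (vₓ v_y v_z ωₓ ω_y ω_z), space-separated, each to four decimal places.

o_n = [-0.5208, -2.4199, -0.1448]
J₁: ẑ×o_n = [2.4199, -0.5208, 0.0000], ω = ẑ
J2: z=[0.0000, 0.0000, 1.0000] o=[-0.6391, -0.4644, 0.0000] → [1.9556, 0.1183, -0.0000, 0.0000, 0.0000, 1.0000]
J3: z=[-0.2419, -0.9703, 0.0000] o=[-0.0084, -0.6216, 0.0000] → [0.1405, -0.0350, -0.0621, -0.2419, -0.9703, 0.0000]
J4: z=[-0.8721, 0.2174, -0.4384] o=[0.2247, -1.0095, -0.6561] → [-0.5071, 0.7727, 1.3921, -0.8721, 0.2174, -0.4384]
J5: z=[-0.2833, 0.5062, 0.8146] o=[-0.1368, -1.4798, -0.4896] → [0.9403, -0.2151, 0.4607, -0.2833, 0.5062, 0.8146]
J6: z=[0.5827, -0.5838, 0.5654] o=[-0.3806, -1.6829, -0.4481] → [0.2396, -0.2560, -0.5113, 0.5827, -0.5838, 0.5654]
V = J·q̇ = [1.8725, -0.2285, 1.0306, -0.5125, 0.5583, 0.9329]

1.8725 -0.2285 1.0306 -0.5125 0.5583 0.9329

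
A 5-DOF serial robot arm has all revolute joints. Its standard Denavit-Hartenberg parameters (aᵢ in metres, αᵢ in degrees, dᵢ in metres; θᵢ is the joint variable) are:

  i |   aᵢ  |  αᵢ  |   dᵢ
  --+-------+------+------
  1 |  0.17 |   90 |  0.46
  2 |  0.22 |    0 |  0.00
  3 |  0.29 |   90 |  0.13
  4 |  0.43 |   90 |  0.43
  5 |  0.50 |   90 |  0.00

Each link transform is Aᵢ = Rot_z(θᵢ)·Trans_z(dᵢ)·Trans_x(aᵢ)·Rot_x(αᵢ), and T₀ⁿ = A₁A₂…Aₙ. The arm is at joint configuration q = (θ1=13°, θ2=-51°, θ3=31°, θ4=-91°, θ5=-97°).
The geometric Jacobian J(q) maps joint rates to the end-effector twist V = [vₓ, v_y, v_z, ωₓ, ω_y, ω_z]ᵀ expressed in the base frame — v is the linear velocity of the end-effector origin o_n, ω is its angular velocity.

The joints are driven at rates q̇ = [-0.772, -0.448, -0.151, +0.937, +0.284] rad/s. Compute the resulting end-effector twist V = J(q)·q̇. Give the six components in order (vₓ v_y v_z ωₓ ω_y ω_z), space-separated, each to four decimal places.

0.4757 -0.2128 -0.3364 -0.7059 0.4467 -1.5554

o_n = [0.5285, 0.3673, 0.2543]
J₁: ẑ×o_n = [-0.3673, 0.5285, 0.0000], ω = ẑ
J2: z=[0.2250, -0.9744, 0.0000] o=[0.1656, 0.0382, 0.4600] → [0.2004, 0.0463, 0.4276, 0.2250, -0.9744, 0.0000]
J3: z=[0.2250, -0.9744, 0.0000] o=[0.3005, 0.0694, 0.2890] → [0.0338, 0.0078, 0.2891, 0.2250, -0.9744, 0.0000]
J4: z=[-0.3333, -0.0769, -0.9397] o=[0.5953, 0.0040, 0.1898] → [0.3364, 0.0843, -0.1262, -0.3333, -0.0769, -0.9397]
J5: z=[-0.9115, -0.2284, 0.3420] o=[0.3484, 0.3883, -0.2117] → [-0.0992, 0.4863, 0.0602, -0.9115, -0.2284, 0.3420]
V = J·q̇ = [0.4757, -0.2128, -0.3364, -0.7059, 0.4467, -1.5554]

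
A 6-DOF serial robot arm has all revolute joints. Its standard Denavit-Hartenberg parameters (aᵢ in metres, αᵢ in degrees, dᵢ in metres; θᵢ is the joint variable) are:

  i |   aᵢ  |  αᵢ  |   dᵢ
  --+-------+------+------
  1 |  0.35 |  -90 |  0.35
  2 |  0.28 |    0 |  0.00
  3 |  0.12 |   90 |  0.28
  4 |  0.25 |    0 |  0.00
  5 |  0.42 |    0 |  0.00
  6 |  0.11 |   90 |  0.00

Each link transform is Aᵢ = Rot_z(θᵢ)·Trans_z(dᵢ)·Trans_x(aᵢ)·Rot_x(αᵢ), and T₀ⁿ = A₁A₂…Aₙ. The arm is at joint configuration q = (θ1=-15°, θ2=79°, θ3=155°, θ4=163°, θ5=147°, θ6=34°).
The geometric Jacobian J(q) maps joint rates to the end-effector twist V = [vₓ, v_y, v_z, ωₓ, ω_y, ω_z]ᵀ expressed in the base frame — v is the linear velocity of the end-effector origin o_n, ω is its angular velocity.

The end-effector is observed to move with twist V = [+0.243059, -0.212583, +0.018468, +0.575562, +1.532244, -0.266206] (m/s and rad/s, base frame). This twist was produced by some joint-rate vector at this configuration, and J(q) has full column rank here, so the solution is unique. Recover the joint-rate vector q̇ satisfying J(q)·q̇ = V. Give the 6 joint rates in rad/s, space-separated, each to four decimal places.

-0.3820 0.6820 0.9470 -0.9440 0.0150 0.7320

o_n = [0.2442, -0.0644, 0.2828]
J₁: ẑ×o_n = [0.0644, 0.2442, -0.0000], ω = ẑ
J2: z=[0.2588, 0.9659, 0.0000] o=[0.3381, -0.0906, 0.3500] → [-0.0649, 0.0174, 0.0974, 0.2588, 0.9659, 0.0000]
J3: z=[0.2588, 0.9659, 0.0000] o=[0.3897, -0.1044, 0.0751] → [0.2005, -0.0537, 0.1508, 0.2588, 0.9659, 0.0000]
J4: z=[-0.7815, 0.2094, -0.5878] o=[0.3940, 0.1843, 0.1722] → [-0.1230, 0.1744, 0.2257, -0.7815, 0.2094, -0.5878]
J5: z=[-0.7815, 0.2094, -0.5878] o=[0.5487, 0.2185, -0.0212] → [-0.1026, 0.4165, 0.2848, -0.7815, 0.2094, -0.5878]
J6: z=[-0.7815, 0.2094, -0.5878] o=[0.3121, -0.0512, 0.1972] → [0.0102, 0.1067, 0.0245, -0.7815, 0.2094, -0.5878]
q̇ = J⁺·V = [-0.3820, 0.6820, 0.9470, -0.9440, 0.0150, 0.7320]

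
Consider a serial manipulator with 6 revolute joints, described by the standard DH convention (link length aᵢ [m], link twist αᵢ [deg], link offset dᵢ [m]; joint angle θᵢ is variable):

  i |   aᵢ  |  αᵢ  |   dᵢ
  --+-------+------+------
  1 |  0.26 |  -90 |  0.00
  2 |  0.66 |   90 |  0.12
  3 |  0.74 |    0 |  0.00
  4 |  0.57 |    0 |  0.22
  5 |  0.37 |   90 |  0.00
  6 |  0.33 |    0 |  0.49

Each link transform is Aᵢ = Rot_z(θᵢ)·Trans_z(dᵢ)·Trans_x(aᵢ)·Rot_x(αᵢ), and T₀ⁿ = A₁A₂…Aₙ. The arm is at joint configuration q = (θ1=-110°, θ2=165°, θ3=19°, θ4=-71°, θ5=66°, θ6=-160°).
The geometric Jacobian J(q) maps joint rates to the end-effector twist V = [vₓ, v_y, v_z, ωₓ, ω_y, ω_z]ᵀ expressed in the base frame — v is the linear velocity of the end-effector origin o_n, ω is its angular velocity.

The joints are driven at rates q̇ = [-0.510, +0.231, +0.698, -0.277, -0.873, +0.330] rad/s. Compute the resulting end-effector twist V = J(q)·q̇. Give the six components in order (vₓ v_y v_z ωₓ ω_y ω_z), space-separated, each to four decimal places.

o_n = [0.0090, 1.6305, -0.5919]
J₁: ẑ×o_n = [-1.6305, 0.0090, 0.0000], ω = ẑ
J2: z=[0.9397, -0.3420, 0.0000] o=[-0.0889, -0.2443, 0.0000] → [0.2025, 0.5562, 1.7952, 0.9397, -0.3420, 0.0000]
J3: z=[-0.0885, -0.2432, -0.9659] o=[0.2419, 0.3137, -0.1708] → [1.3743, 0.1877, -0.1732, -0.0885, -0.2432, -0.9659]
J4: z=[-0.0885, -0.2432, -0.9659] o=[0.6994, 0.8664, -0.3519] → [0.7964, 0.6456, -0.2356, -0.0885, -0.2432, -0.9659]
J5: z=[-0.0885, -0.2432, -0.9659] o=[0.3738, 1.2850, -0.6552] → [0.3183, 0.3580, -0.1193, -0.0885, -0.2432, -0.9659]
J6: z=[-0.8319, 0.5514, -0.0626] o=[0.5765, 1.5803, -0.7482] → [0.0893, 0.1655, 0.2712, -0.8319, 0.5514, -0.0626]
V = J·q̇ = [1.3686, -0.1819, 0.5527, -0.0174, 0.2129, -0.0941]

1.3686 -0.1819 0.5527 -0.0174 0.2129 -0.0941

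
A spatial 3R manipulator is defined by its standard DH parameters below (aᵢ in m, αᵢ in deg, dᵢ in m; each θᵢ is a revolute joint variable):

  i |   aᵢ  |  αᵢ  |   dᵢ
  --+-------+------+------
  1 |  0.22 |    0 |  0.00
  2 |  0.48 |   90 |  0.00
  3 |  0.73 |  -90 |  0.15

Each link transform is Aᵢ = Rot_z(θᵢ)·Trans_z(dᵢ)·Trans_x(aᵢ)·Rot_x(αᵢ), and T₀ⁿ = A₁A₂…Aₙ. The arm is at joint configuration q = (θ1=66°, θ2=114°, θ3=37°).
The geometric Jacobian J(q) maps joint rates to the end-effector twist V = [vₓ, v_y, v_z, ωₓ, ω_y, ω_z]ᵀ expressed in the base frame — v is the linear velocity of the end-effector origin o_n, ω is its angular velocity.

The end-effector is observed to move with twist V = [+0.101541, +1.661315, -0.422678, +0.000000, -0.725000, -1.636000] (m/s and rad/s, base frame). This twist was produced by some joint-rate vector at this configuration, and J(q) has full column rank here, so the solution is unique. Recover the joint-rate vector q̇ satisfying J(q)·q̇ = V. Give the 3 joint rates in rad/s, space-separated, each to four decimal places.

-0.8690 -0.7670 -0.7250

o_n = [-0.9735, 0.3510, 0.4393]
J₁: ẑ×o_n = [-0.3510, -0.9735, 0.0000], ω = ẑ
J2: z=[0.0000, 0.0000, 1.0000] o=[0.0895, 0.2010, 0.0000] → [-0.1500, -1.0630, 0.0000, 0.0000, 0.0000, 1.0000]
J3: z=[-0.0000, 1.0000, 0.0000] o=[-0.3905, 0.2010, 0.0000] → [0.4393, -0.0000, 0.5830, -0.0000, 1.0000, 0.0000]
q̇ = J⁺·V = [-0.8690, -0.7670, -0.7250]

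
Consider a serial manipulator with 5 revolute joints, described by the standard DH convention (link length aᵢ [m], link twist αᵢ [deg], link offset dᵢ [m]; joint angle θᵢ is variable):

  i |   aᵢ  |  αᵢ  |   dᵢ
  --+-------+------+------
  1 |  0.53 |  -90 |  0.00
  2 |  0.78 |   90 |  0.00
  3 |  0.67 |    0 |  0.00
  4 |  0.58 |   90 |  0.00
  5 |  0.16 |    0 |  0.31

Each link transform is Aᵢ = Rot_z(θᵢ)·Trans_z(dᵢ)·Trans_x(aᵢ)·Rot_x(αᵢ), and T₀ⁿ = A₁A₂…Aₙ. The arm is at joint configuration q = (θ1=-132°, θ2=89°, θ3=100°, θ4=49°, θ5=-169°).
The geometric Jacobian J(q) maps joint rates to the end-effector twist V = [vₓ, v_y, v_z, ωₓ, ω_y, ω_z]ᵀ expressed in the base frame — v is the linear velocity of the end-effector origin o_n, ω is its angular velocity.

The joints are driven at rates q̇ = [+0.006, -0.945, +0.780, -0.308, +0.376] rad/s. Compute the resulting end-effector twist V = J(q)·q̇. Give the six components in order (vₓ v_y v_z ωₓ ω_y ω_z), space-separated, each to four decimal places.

-0.3707 -0.1464 0.7303 -0.7808 0.0634 -0.1794

o_n = [0.5101, -1.1422, -0.4613]
J₁: ẑ×o_n = [1.1422, 0.5101, -0.0000], ω = ẑ
J2: z=[0.7431, -0.6691, 0.0000] o=[-0.3546, -0.3939, 0.0000] → [0.3086, 0.3428, 0.0225, 0.7431, -0.6691, 0.0000]
J3: z=[-0.6690, -0.7430, 0.0175] o=[-0.3637, -0.4040, -0.7799] → [-0.2239, 0.2284, 1.1432, -0.6690, -0.7430, 0.0175]
J4: z=[-0.6690, -0.7430, 0.0175] o=[0.1280, -0.8440, -0.6636] → [-0.1451, 0.1420, 0.4835, -0.6690, -0.7430, 0.0175]
J5: z=[0.6310, -0.5802, -0.5150] o=[0.3558, -1.0374, -0.1665] → [0.1171, 0.1065, 0.0234, 0.6310, -0.5802, -0.5150]
V = J·q̇ = [-0.3707, -0.1464, 0.7303, -0.7808, 0.0634, -0.1794]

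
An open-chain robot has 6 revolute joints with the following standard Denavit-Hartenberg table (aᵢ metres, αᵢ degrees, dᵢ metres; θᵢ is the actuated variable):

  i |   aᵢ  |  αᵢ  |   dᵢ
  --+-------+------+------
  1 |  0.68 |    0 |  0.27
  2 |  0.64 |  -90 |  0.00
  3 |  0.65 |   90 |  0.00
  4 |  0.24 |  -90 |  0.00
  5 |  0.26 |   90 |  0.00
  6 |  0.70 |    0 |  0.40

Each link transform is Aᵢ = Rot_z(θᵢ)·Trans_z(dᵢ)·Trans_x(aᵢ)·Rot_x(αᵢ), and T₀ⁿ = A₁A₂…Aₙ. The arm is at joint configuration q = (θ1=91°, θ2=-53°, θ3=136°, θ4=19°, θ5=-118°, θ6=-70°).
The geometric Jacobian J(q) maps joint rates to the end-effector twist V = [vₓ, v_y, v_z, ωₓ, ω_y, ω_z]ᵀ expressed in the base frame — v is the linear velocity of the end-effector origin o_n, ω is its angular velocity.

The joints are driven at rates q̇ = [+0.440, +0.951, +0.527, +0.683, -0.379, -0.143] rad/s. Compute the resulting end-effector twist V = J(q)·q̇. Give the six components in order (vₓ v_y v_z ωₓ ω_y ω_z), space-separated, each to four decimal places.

o_n = [0.7801, 0.3658, -0.2841]
J₁: ẑ×o_n = [-0.3658, 0.7801, 0.0000], ω = ẑ
J2: z=[0.0000, 0.0000, 1.0000] o=[-0.0119, 0.6799, 0.2700] → [0.3141, 0.7920, -0.0000, 0.0000, 0.0000, 1.0000]
J3: z=[-0.6157, 0.7880, 0.0000] o=[0.4925, 1.0739, 0.2700] → [-0.4366, -0.3411, 0.2093, -0.6157, 0.7880, 0.0000]
J4: z=[0.5474, 0.4277, -0.7193] o=[0.1240, 0.7861, -0.1815] → [-0.3462, -0.4158, -0.5107, 0.5474, 0.4277, -0.7193]
J5: z=[-0.3976, 0.8893, 0.2262] o=[-0.0527, 0.7471, -0.3392] → [0.1352, 0.2103, -0.5890, -0.3976, 0.8893, 0.2262]
J6: z=[0.3932, -0.0576, 0.9176] o=[0.1628, 0.8651, -0.4241] → [0.4501, 0.5114, -0.1608, 0.3932, -0.0576, 0.9176]
V = J·q̇ = [-0.4444, 0.4798, 0.0077, 0.1439, 0.3786, 0.6828]

-0.4444 0.4798 0.0077 0.1439 0.3786 0.6828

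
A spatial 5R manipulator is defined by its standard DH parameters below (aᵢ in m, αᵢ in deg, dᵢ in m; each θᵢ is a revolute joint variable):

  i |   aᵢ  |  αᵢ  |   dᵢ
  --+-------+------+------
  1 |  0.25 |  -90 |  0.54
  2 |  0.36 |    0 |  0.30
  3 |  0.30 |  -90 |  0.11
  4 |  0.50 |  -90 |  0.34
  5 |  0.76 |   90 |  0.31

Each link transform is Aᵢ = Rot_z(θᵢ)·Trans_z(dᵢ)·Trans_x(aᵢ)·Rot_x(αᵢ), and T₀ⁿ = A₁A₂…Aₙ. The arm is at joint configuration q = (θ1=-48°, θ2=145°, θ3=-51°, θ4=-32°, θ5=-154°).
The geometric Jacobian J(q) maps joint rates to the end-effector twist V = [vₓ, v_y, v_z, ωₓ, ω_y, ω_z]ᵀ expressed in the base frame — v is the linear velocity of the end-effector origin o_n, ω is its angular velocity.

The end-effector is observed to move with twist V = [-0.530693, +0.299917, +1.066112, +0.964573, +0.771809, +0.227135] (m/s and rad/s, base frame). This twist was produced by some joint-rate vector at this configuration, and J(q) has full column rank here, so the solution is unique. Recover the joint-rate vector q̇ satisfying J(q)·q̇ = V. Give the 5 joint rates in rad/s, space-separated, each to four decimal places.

0.2890 0.6810 0.6430 -0.0760 0.1070

o_n = [-0.4566, 0.5819, 0.0722]
J₁: ẑ×o_n = [-0.5819, -0.4566, 0.0000], ω = ẑ
J2: z=[0.7431, 0.6691, 0.0000] o=[0.1673, -0.1858, 0.5400] → [-0.3130, 0.3476, 0.9880, 0.7431, 0.6691, 0.0000]
J3: z=[0.7431, 0.6691, 0.0000] o=[0.1929, 0.2341, 0.3335] → [-0.1748, 0.1942, 0.6931, 0.7431, 0.6691, 0.0000]
J4: z=[-0.6675, 0.7413, 0.0698] o=[0.2606, 0.3233, 0.0342] → [0.0101, -0.0247, 0.3590, -0.6675, 0.7413, 0.0698]
J5: z=[-0.6550, -0.5400, -0.5286] o=[0.2108, 0.7746, -0.3650] → [-0.3379, 0.6392, -0.2342, -0.6550, -0.5400, -0.5286]
q̇ = J⁺·V = [0.2890, 0.6810, 0.6430, -0.0760, 0.1070]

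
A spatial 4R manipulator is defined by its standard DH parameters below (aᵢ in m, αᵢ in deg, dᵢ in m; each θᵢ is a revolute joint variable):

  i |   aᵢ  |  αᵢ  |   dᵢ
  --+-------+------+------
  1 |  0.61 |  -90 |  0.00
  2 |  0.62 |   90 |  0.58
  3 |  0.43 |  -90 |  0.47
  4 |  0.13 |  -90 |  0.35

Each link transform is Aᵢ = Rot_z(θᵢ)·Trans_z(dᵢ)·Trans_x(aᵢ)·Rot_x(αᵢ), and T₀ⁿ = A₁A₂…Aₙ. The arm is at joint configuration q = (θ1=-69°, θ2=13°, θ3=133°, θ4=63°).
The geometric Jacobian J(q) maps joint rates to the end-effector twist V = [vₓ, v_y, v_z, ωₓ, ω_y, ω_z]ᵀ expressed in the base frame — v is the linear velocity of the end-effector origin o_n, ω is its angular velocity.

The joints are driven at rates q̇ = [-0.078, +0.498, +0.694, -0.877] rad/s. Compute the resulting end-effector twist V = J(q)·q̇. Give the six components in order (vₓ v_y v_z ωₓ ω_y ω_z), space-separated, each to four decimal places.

o_n = [0.9103, -0.4211, 0.3382]
J₁: ẑ×o_n = [0.4211, 0.9103, -0.0000], ω = ẑ
J2: z=[0.9336, 0.3584, 0.0000] o=[0.2186, -0.5695, 0.0000] → [0.1212, -0.3158, -0.1094, 0.9336, 0.3584, 0.0000]
J3: z=[0.0806, -0.2100, 0.9744] o=[0.9766, -0.9256, -0.1395] → [-0.5919, -0.1031, 0.0268, 0.0806, -0.2100, 0.9744]
J4: z=[-0.8921, 0.4209, 0.1645] o=[1.2057, -0.6449, 0.3845] → [-0.0563, -0.0898, -0.0753, -0.8921, 0.4209, 0.1645]
V = J·q̇ = [-0.3339, -0.2210, 0.0301, 1.3032, -0.3364, 0.4539]

-0.3339 -0.2210 0.0301 1.3032 -0.3364 0.4539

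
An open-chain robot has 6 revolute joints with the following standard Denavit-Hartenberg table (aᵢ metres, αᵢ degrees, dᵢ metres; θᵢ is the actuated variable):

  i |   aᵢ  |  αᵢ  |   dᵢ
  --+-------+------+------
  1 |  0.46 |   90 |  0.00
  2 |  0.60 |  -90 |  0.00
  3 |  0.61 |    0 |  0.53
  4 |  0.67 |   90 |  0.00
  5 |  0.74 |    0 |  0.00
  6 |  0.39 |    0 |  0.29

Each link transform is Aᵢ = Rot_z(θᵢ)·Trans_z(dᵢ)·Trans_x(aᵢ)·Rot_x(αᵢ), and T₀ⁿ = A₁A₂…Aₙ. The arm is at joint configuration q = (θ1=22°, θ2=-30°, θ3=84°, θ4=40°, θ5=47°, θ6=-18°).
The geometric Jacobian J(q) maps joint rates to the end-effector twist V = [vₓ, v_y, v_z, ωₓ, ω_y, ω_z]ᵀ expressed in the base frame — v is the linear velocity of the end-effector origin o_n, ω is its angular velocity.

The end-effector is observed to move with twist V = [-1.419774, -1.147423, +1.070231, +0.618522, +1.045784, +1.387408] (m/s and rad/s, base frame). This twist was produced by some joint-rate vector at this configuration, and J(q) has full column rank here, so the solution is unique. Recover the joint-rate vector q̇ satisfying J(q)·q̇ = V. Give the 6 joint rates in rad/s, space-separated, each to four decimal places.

0.5960 -0.4410 0.4240 0.7440 0.9930 -0.4620

o_n = [0.2974, 2.3047, 1.0631]
J₁: ẑ×o_n = [-2.3047, 0.2974, 0.0000], ω = ẑ
J2: z=[0.3746, -0.9272, 0.0000] o=[0.4265, 0.1723, 0.0000] → [-0.9857, -0.3983, 0.6791, 0.3746, -0.9272, 0.0000]
J3: z=[0.4636, 0.1873, 0.8660] o=[0.9083, 0.3670, -0.3000] → [-1.4228, -1.1610, 1.0127, 0.4636, 0.1873, 0.8660]
J4: z=[0.4636, 0.1873, 0.8660] o=[0.9779, 1.0494, 0.1271] → [-0.9118, -1.0233, 0.7094, 0.4636, 0.1873, 0.8660]
J5: z=[0.4562, 0.7874, -0.4145] o=[0.4690, 1.4429, 0.3144] → [0.9468, -0.2704, 0.5283, 0.4562, 0.7874, -0.4145]
J6: z=[0.4562, 0.7874, -0.4145] o=[0.3366, 1.8406, 0.9242] → [0.3017, -0.0471, 0.2425, 0.4562, 0.7874, -0.4145]
q̇ = J⁺·V = [0.5960, -0.4410, 0.4240, 0.7440, 0.9930, -0.4620]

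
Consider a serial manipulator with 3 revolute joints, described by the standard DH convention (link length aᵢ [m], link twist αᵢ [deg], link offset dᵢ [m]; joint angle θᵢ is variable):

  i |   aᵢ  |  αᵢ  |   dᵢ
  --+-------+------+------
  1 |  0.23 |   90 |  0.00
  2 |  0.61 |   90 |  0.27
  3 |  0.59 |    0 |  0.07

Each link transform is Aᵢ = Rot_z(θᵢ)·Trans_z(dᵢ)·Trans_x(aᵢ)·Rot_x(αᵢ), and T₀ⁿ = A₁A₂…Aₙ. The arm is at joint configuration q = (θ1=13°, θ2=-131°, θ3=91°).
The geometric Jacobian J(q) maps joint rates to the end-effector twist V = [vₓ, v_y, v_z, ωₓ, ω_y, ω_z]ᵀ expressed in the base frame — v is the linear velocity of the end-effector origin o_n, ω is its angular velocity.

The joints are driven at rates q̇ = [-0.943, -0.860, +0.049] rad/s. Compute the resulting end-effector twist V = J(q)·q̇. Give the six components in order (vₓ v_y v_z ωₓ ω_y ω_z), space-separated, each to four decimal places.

o_n = [-0.0173, -0.8865, -0.4067]
J₁: ẑ×o_n = [0.8865, -0.0173, 0.0000], ω = ẑ
J2: z=[0.2250, -0.9744, 0.0000] o=[0.2241, 0.0517, 0.0000] → [0.3963, 0.0915, -0.4463, 0.2250, -0.9744, 0.0000]
J3: z=[-0.7354, -0.1698, 0.6561] o=[-0.1051, -0.3014, -0.4604] → [0.3748, 0.0971, 0.4452, -0.7354, -0.1698, 0.6561]
V = J·q̇ = [-1.1584, -0.0576, 0.4056, -0.2295, 0.8296, -0.9109]

-1.1584 -0.0576 0.4056 -0.2295 0.8296 -0.9109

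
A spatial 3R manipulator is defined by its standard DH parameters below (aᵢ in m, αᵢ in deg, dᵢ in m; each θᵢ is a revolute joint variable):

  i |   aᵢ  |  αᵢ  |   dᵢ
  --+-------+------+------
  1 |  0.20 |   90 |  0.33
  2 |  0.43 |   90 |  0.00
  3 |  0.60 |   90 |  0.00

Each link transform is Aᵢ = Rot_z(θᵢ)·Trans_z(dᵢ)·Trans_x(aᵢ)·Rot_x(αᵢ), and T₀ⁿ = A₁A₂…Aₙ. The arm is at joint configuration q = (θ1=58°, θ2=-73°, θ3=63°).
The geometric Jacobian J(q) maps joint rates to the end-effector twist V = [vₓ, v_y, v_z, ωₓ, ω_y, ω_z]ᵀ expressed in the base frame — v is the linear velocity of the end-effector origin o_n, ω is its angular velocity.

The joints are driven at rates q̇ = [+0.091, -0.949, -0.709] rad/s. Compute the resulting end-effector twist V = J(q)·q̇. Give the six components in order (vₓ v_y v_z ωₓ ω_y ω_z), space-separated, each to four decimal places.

-0.4484 -0.2835 -0.5574 -0.4455 1.0779 0.2983

o_n = [0.6682, 0.0605, -0.3417]
J₁: ẑ×o_n = [-0.0605, 0.6682, 0.0000], ω = ẑ
J2: z=[0.8480, -0.5299, 0.0000] o=[0.1060, 0.1696, 0.3300] → [0.3559, 0.5696, 0.2054, 0.8480, -0.5299, 0.0000]
J3: z=[-0.5068, -0.8110, -0.2924] o=[0.1726, 0.2762, -0.0812] → [0.1482, -0.2769, 0.5112, -0.5068, -0.8110, -0.2924]
V = J·q̇ = [-0.4484, -0.2835, -0.5574, -0.4455, 1.0779, 0.2983]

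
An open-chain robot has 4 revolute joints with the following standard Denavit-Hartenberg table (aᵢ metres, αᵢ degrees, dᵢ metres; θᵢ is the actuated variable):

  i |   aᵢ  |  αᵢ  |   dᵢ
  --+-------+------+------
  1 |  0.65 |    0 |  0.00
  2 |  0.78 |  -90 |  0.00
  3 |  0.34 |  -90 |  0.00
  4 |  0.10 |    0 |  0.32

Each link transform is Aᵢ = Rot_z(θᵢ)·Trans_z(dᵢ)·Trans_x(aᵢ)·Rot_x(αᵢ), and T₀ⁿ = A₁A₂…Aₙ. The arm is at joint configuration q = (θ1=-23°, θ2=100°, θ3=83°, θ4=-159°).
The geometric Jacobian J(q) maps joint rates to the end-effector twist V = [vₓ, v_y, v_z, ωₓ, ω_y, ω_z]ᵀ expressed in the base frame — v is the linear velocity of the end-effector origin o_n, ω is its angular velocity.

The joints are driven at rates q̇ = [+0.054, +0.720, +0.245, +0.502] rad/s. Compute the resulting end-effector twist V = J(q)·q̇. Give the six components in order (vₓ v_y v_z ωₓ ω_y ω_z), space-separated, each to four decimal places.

o_n = [0.6742, 0.2339, -0.2838]
J₁: ẑ×o_n = [-0.2339, 0.6742, 0.0000], ω = ẑ
J2: z=[0.0000, 0.0000, 1.0000] o=[0.5983, -0.2540, 0.0000] → [-0.4879, 0.0759, 0.0000, 0.0000, 0.0000, 1.0000]
J3: z=[-0.9744, 0.2250, 0.0000] o=[0.7738, 0.5060, 0.0000] → [-0.0638, -0.2765, 0.2876, -0.9744, 0.2250, 0.0000]
J4: z=[-0.2233, -0.9671, -0.1219] o=[0.7831, 0.5464, -0.3375] → [-0.0900, 0.0253, -0.0356, -0.2233, -0.9671, -0.1219]
V = J·q̇ = [-0.4247, 0.0360, 0.0526, -0.3508, -0.4304, 0.7128]

-0.4247 0.0360 0.0526 -0.3508 -0.4304 0.7128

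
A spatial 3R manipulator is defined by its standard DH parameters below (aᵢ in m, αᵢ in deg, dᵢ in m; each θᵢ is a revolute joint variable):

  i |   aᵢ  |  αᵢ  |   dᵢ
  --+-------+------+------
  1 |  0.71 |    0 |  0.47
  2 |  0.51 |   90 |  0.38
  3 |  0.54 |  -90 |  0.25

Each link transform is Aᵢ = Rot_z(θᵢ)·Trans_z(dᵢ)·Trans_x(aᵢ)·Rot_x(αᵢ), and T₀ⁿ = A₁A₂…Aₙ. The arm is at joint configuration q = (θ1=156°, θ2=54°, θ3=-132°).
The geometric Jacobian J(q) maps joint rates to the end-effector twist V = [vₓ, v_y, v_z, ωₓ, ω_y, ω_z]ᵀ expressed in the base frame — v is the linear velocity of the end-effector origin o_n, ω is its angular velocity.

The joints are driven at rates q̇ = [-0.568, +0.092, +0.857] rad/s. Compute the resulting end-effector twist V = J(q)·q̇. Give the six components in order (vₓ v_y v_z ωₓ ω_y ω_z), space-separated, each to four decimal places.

o_n = [-0.9024, 0.4310, 0.4487]
J₁: ẑ×o_n = [-0.4310, -0.9024, 0.0000], ω = ẑ
J2: z=[0.0000, 0.0000, 1.0000] o=[-0.6486, 0.2888, 0.4700] → [-0.1422, -0.2538, 0.0000, 0.0000, 0.0000, 1.0000]
J3: z=[-0.5000, 0.8660, 0.0000] o=[-1.0903, 0.0338, 0.8500] → [-0.3475, -0.2006, -0.3613, -0.5000, 0.8660, 0.0000]
V = J·q̇ = [-0.0661, 0.3172, -0.3097, -0.4285, 0.7422, -0.4760]

-0.0661 0.3172 -0.3097 -0.4285 0.7422 -0.4760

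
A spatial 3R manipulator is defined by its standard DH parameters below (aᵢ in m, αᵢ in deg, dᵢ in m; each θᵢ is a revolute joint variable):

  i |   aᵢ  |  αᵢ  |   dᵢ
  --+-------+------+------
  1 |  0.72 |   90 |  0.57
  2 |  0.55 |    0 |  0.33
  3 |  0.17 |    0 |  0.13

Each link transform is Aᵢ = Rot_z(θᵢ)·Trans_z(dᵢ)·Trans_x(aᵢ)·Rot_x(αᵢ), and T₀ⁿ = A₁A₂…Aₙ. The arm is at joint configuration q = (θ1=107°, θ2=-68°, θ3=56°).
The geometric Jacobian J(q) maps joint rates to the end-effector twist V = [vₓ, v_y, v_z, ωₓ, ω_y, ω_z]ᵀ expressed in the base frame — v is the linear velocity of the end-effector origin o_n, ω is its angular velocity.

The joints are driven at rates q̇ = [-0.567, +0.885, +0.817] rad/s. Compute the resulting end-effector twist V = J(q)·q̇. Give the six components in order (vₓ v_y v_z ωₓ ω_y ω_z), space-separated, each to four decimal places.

0.5190 0.4208 0.4654 1.6276 0.4976 -0.5670

o_n = [0.1205, 1.1791, 0.0247]
J₁: ẑ×o_n = [-1.1791, 0.1205, 0.0000], ω = ẑ
J2: z=[0.9563, 0.2924, 0.0000] o=[-0.2105, 0.6885, 0.5700] → [-0.1594, 0.5215, 0.3723, 0.9563, 0.2924, 0.0000]
J3: z=[0.9563, 0.2924, 0.0000] o=[0.0448, 0.9821, 0.0600] → [-0.0103, 0.0338, 0.1663, 0.9563, 0.2924, 0.0000]
V = J·q̇ = [0.5190, 0.4208, 0.4654, 1.6276, 0.4976, -0.5670]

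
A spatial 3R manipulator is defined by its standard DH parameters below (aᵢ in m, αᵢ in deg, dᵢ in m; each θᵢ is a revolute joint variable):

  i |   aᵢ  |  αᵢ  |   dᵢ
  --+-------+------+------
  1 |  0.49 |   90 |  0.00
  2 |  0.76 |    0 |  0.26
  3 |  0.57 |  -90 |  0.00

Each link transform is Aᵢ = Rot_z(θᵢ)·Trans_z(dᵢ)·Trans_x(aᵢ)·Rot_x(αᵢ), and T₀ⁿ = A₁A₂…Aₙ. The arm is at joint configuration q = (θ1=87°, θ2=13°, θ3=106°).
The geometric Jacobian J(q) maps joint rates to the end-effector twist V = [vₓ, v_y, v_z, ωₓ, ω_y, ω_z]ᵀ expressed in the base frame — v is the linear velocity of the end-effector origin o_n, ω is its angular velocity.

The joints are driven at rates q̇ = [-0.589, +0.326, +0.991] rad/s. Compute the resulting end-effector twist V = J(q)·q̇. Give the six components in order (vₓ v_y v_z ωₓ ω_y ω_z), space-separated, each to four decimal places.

o_n = [0.3096, 0.9393, 0.6695]
J₁: ẑ×o_n = [-0.9393, 0.3096, 0.0000], ω = ẑ
J2: z=[0.9986, -0.0523, 0.0000] o=[0.0256, 0.4893, 0.0000] → [-0.0350, -0.6686, 0.4642, 0.9986, -0.0523, 0.0000]
J3: z=[0.9986, -0.0523, 0.0000] o=[0.3240, 1.2152, 0.1710] → [-0.0261, -0.4979, -0.2763, 0.9986, -0.0523, 0.0000]
V = J·q̇ = [0.5159, -0.8937, -0.1225, 1.3152, -0.0689, -0.5890]

0.5159 -0.8937 -0.1225 1.3152 -0.0689 -0.5890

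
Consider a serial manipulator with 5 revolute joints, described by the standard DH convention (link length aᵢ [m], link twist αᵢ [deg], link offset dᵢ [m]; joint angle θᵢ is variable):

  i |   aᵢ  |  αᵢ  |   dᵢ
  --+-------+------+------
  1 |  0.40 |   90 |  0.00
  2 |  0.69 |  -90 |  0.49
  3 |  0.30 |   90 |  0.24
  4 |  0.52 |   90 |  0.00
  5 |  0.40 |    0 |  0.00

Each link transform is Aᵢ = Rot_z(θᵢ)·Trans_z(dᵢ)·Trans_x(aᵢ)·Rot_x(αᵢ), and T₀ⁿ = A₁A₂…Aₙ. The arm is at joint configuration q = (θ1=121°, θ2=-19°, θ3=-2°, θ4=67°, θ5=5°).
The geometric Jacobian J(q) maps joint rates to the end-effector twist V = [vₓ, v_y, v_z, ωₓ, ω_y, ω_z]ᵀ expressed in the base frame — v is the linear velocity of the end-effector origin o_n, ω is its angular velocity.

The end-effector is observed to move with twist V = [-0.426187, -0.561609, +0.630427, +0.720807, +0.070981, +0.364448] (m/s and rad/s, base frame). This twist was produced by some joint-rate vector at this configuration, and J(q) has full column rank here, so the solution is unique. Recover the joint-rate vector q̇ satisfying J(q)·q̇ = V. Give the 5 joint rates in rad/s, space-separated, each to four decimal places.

o_n = [-0.5745, 2.0198, 0.5877]
J₁: ẑ×o_n = [-2.0198, -0.5745, 0.0000], ω = ẑ
J2: z=[0.8572, 0.5150, 0.0000] o=[-0.2060, 0.3429, 0.0000] → [0.3027, -0.5038, 1.6273, 0.8572, 0.5150, 0.0000]
J3: z=[-0.1677, 0.2791, 0.9455] o=[-0.1220, 1.1545, -0.2246] → [-0.5915, -0.2916, -0.0188, -0.1677, 0.2791, 0.9455]
J4: z=[0.8736, 0.4864, 0.0114] o=[-0.2993, 1.4698, -0.0953] → [0.3260, -0.5998, 0.6144, 0.8736, 0.4864, 0.0114]
J5: z=[-0.3549, 0.6531, -0.6689] o=[-0.4724, 1.7716, 0.2911] → [0.3597, 0.1736, -0.0214, -0.3549, 0.6531, -0.6689]
q̇ = J⁺·V = [0.3100, 0.2090, -0.1750, 0.4560, -0.3210]

0.3100 0.2090 -0.1750 0.4560 -0.3210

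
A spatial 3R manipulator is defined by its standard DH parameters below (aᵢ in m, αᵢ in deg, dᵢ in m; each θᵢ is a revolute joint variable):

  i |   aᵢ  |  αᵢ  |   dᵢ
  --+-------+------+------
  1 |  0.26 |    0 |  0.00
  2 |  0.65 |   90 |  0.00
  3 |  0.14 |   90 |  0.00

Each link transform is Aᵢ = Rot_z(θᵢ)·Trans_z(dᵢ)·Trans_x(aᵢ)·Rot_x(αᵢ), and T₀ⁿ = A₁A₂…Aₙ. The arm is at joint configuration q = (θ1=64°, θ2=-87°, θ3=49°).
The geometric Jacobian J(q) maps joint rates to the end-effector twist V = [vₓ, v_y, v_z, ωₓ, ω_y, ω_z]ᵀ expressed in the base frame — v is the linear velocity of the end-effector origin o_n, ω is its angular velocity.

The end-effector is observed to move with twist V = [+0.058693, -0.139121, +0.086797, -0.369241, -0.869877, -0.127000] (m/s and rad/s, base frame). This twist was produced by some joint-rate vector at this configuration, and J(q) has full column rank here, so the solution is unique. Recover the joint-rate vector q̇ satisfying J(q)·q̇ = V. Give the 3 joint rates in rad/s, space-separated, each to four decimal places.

o_n = [0.7969, -0.0562, 0.1057]
J₁: ẑ×o_n = [0.0562, 0.7969, -0.0000], ω = ẑ
J2: z=[0.0000, 0.0000, 1.0000] o=[0.1140, 0.2337, 0.0000] → [0.2899, 0.6829, -0.0000, 0.0000, 0.0000, 1.0000]
J3: z=[-0.3907, -0.9205, 0.0000] o=[0.7123, -0.0203, 0.0000] → [-0.0973, 0.0413, 0.0918, -0.3907, -0.9205, 0.0000]
q̇ = J⁺·V = [-0.8020, 0.6750, 0.9450]

-0.8020 0.6750 0.9450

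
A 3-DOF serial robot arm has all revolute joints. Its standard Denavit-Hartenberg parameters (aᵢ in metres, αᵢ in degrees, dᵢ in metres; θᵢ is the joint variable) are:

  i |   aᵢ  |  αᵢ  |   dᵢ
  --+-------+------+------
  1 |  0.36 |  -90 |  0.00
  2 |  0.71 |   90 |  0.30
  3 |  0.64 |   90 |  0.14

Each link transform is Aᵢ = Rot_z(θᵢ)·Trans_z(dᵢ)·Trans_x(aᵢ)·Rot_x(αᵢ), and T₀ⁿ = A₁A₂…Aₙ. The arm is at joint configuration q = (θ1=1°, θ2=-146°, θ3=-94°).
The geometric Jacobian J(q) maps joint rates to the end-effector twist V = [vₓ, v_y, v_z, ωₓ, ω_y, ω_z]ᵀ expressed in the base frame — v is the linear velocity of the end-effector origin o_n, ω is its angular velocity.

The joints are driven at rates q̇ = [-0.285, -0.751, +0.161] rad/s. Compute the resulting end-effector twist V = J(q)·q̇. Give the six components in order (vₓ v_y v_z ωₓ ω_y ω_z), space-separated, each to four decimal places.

-0.3751 0.0632 -0.4156 -0.0769 -0.7525 -0.4185

o_n = [-0.2639, -0.3431, 0.2560]
J₁: ẑ×o_n = [0.3431, -0.2639, 0.0000], ω = ẑ
J2: z=[-0.0175, 0.9998, 0.0000] o=[0.3599, 0.0063, 0.0000] → [0.2560, 0.0045, 0.6299, -0.0175, 0.9998, 0.0000]
J3: z=[-0.5591, -0.0098, -0.8290] o=[-0.2338, 0.2960, 0.3970] → [-0.5284, -0.0539, 0.3570, -0.5591, -0.0098, -0.8290]
V = J·q̇ = [-0.3751, 0.0632, -0.4156, -0.0769, -0.7525, -0.4185]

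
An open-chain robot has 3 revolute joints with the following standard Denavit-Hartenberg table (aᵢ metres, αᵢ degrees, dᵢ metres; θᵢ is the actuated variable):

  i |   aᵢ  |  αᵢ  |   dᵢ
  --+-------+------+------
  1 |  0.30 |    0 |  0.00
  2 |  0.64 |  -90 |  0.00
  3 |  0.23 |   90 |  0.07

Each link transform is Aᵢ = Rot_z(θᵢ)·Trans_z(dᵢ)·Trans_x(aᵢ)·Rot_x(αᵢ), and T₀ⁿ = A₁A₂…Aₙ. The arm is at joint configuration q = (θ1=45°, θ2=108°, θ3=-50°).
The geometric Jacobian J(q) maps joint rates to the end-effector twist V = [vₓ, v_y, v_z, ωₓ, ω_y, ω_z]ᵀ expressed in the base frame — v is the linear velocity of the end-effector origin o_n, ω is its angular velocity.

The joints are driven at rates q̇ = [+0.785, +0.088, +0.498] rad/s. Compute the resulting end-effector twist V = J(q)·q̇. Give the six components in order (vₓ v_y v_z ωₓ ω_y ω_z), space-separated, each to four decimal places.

o_n = [-0.5216, 0.5074, 0.1762]
J₁: ẑ×o_n = [-0.5074, -0.5216, 0.0000], ω = ẑ
J2: z=[0.0000, 0.0000, 1.0000] o=[0.2121, 0.2121, 0.0000] → [-0.2953, -0.7338, 0.0000, 0.0000, 0.0000, 1.0000]
J3: z=[-0.4540, -0.8910, 0.0000] o=[-0.3581, 0.5027, 0.0000] → [-0.1570, 0.0800, -0.1478, -0.4540, -0.8910, 0.0000]
V = J·q̇ = [-0.5025, -0.4342, -0.0736, -0.2261, -0.4437, 0.8730]

-0.5025 -0.4342 -0.0736 -0.2261 -0.4437 0.8730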